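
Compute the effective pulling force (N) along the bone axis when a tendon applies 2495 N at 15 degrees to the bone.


F_eff = F_tendon * cos(theta)
theta = 15 deg = 0.2618 rad
cos(theta) = 0.9659
F_eff = 2495 * 0.9659
F_eff = 2409.9849


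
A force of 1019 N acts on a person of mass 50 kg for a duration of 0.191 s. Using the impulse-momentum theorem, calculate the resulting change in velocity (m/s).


J = F * dt = 1019 * 0.191 = 194.6290 N*s
delta_v = J / m
delta_v = 194.6290 / 50
delta_v = 3.8926


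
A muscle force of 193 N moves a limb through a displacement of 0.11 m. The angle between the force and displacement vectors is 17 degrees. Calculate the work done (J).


W = F * d * cos(theta)
theta = 17 deg = 0.2967 rad
cos(theta) = 0.9563
W = 193 * 0.11 * 0.9563
W = 20.3023


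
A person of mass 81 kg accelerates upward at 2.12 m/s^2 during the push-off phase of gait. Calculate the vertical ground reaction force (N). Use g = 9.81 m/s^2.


GRF = m * (g + a)
GRF = 81 * (9.81 + 2.12)
GRF = 81 * 11.9300
GRF = 966.3300


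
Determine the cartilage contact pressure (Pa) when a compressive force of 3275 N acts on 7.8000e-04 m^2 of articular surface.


P = F / A
P = 3275 / 7.8000e-04
P = 4.1987e+06


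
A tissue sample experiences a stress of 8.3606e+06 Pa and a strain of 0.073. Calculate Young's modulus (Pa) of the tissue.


E = stress / strain
E = 8.3606e+06 / 0.073
E = 1.1453e+08


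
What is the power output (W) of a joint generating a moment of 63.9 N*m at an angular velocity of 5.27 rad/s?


P = M * omega
P = 63.9 * 5.27
P = 336.7530


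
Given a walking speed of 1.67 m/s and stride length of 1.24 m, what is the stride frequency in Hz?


f = v / stride_length
f = 1.67 / 1.24
f = 1.3468


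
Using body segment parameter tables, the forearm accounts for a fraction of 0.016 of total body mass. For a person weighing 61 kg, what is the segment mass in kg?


m_segment = body_mass * fraction
m_segment = 61 * 0.016
m_segment = 0.9760


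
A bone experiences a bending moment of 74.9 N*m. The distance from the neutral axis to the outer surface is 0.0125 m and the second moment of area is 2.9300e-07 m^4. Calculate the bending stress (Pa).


sigma = M * c / I
sigma = 74.9 * 0.0125 / 2.9300e-07
M * c = 0.9363
sigma = 3.1954e+06


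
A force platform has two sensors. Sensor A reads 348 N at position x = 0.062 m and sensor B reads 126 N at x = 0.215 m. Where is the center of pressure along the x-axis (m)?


COP_x = (F1*x1 + F2*x2) / (F1 + F2)
COP_x = (348*0.062 + 126*0.215) / (348 + 126)
Numerator = 48.6660
Denominator = 474
COP_x = 0.1027


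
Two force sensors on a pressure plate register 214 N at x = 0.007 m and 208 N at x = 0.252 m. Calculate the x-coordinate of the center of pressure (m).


COP_x = (F1*x1 + F2*x2) / (F1 + F2)
COP_x = (214*0.007 + 208*0.252) / (214 + 208)
Numerator = 53.9140
Denominator = 422
COP_x = 0.1278


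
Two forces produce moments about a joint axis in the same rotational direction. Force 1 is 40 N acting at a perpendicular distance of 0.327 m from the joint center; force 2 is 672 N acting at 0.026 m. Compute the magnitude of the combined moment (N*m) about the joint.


M = F1 * d1 + F2 * d2
M = 40 * 0.327 + 672 * 0.026
M = 13.0800 + 17.4720
M = 30.5520


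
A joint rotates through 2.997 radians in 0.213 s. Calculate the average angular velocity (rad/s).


omega = delta_theta / delta_t
omega = 2.997 / 0.213
omega = 14.0704


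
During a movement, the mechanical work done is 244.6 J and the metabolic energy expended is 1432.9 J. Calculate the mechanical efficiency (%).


eta = (W_mech / E_meta) * 100
eta = (244.6 / 1432.9) * 100
ratio = 0.1707
eta = 17.0703


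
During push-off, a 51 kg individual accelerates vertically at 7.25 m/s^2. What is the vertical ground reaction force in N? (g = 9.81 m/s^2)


GRF = m * (g + a)
GRF = 51 * (9.81 + 7.25)
GRF = 51 * 17.0600
GRF = 870.0600


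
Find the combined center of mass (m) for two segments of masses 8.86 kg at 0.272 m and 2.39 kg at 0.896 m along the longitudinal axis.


COM = (m1*x1 + m2*x2) / (m1 + m2)
COM = (8.86*0.272 + 2.39*0.896) / (8.86 + 2.39)
Numerator = 4.5514
Denominator = 11.2500
COM = 0.4046


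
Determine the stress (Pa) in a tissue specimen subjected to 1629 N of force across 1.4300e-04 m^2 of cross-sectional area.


stress = F / A
stress = 1629 / 1.4300e-04
stress = 1.1392e+07


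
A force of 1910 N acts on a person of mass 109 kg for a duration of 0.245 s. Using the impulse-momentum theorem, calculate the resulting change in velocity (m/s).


J = F * dt = 1910 * 0.245 = 467.9500 N*s
delta_v = J / m
delta_v = 467.9500 / 109
delta_v = 4.2931


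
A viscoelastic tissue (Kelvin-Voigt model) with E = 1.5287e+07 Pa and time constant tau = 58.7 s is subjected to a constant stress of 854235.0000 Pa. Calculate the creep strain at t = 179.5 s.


epsilon(t) = (sigma/E) * (1 - exp(-t/tau))
sigma/E = 854235.0000 / 1.5287e+07 = 0.0559
exp(-t/tau) = exp(-179.5 / 58.7) = 0.0470
epsilon = 0.0559 * (1 - 0.0470)
epsilon = 0.0533


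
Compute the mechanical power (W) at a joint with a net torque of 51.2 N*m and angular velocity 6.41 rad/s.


P = M * omega
P = 51.2 * 6.41
P = 328.1920


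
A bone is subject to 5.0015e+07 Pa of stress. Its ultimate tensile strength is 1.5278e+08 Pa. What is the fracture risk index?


FRI = applied / ultimate
FRI = 5.0015e+07 / 1.5278e+08
FRI = 0.3274


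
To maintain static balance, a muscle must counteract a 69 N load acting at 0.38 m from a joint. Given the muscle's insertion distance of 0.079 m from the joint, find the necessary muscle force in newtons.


F_muscle = W * d_load / d_muscle
F_muscle = 69 * 0.38 / 0.079
Numerator = 26.2200
F_muscle = 331.8987


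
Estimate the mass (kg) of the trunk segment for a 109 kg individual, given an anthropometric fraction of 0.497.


m_segment = body_mass * fraction
m_segment = 109 * 0.497
m_segment = 54.1730


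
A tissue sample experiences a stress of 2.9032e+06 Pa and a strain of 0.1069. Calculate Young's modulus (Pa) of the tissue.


E = stress / strain
E = 2.9032e+06 / 0.1069
E = 2.7158e+07


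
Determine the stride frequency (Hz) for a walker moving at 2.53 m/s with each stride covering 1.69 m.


f = v / stride_length
f = 2.53 / 1.69
f = 1.4970


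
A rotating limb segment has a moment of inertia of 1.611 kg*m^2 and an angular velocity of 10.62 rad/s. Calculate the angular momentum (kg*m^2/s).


L = I * omega
L = 1.611 * 10.62
L = 17.1088


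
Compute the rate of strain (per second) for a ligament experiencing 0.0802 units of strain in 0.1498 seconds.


strain_rate = delta_strain / delta_t
strain_rate = 0.0802 / 0.1498
strain_rate = 0.5354


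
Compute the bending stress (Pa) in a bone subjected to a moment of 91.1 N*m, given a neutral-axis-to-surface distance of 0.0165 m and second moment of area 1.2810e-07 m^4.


sigma = M * c / I
sigma = 91.1 * 0.0165 / 1.2810e-07
M * c = 1.5031
sigma = 1.1734e+07


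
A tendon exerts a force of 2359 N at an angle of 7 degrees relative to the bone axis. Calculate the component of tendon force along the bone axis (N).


F_eff = F_tendon * cos(theta)
theta = 7 deg = 0.1222 rad
cos(theta) = 0.9925
F_eff = 2359 * 0.9925
F_eff = 2341.4164


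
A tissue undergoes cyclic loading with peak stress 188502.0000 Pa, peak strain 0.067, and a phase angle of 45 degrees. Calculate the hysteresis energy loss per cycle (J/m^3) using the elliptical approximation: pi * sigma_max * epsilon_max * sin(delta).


E_loss = pi * sigma_max * epsilon_max * sin(delta)
delta = 45 deg = 0.7854 rad
sin(delta) = 0.7071
E_loss = pi * 188502.0000 * 0.067 * 0.7071
E_loss = 28055.9927


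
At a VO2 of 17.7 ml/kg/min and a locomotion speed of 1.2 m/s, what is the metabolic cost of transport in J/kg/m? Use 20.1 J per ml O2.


Power per kg = VO2 * 20.1 / 60
Power per kg = 17.7 * 20.1 / 60 = 5.9295 W/kg
Cost = power_per_kg / speed
Cost = 5.9295 / 1.2
Cost = 4.9413


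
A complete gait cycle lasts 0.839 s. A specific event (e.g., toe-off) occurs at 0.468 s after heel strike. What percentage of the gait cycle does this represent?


pct = (event_time / cycle_time) * 100
pct = (0.468 / 0.839) * 100
ratio = 0.5578
pct = 55.7807


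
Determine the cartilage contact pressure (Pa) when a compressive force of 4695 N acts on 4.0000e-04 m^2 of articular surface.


P = F / A
P = 4695 / 4.0000e-04
P = 1.1738e+07


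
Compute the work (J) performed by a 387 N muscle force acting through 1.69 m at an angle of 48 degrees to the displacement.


W = F * d * cos(theta)
theta = 48 deg = 0.8378 rad
cos(theta) = 0.6691
W = 387 * 1.69 * 0.6691
W = 437.6315


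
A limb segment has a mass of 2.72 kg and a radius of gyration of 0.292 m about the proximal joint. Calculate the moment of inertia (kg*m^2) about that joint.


I = m * k^2
I = 2.72 * 0.292^2
k^2 = 0.0853
I = 0.2319


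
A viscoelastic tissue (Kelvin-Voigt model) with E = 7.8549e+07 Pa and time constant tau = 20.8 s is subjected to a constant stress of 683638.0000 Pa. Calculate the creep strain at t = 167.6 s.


epsilon(t) = (sigma/E) * (1 - exp(-t/tau))
sigma/E = 683638.0000 / 7.8549e+07 = 0.0087
exp(-t/tau) = exp(-167.6 / 20.8) = 3.1666e-04
epsilon = 0.0087 * (1 - 3.1666e-04)
epsilon = 0.0087


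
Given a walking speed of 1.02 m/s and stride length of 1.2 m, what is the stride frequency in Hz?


f = v / stride_length
f = 1.02 / 1.2
f = 0.8500


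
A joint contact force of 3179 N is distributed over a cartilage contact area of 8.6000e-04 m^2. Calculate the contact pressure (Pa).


P = F / A
P = 3179 / 8.6000e-04
P = 3.6965e+06


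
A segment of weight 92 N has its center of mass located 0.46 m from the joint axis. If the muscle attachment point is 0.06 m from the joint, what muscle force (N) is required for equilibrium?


F_muscle = W * d_load / d_muscle
F_muscle = 92 * 0.46 / 0.06
Numerator = 42.3200
F_muscle = 705.3333


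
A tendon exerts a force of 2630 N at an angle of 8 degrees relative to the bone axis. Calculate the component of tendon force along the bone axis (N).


F_eff = F_tendon * cos(theta)
theta = 8 deg = 0.1396 rad
cos(theta) = 0.9903
F_eff = 2630 * 0.9903
F_eff = 2604.4050


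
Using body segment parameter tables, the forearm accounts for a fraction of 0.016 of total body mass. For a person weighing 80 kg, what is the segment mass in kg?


m_segment = body_mass * fraction
m_segment = 80 * 0.016
m_segment = 1.2800


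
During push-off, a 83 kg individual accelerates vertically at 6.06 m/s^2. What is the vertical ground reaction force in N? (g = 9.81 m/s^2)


GRF = m * (g + a)
GRF = 83 * (9.81 + 6.06)
GRF = 83 * 15.8700
GRF = 1317.2100


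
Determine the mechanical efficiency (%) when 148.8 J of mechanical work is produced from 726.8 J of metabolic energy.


eta = (W_mech / E_meta) * 100
eta = (148.8 / 726.8) * 100
ratio = 0.2047
eta = 20.4733


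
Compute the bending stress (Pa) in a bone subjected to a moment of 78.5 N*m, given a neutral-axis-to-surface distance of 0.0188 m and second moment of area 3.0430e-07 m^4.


sigma = M * c / I
sigma = 78.5 * 0.0188 / 3.0430e-07
M * c = 1.4758
sigma = 4.8498e+06


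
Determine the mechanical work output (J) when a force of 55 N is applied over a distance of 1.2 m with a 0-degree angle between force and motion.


W = F * d * cos(theta)
theta = 0 deg = 0.0000 rad
cos(theta) = 1.0000
W = 55 * 1.2 * 1.0000
W = 66.0000


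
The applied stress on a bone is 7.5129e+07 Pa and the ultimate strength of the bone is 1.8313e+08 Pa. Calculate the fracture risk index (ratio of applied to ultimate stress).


FRI = applied / ultimate
FRI = 7.5129e+07 / 1.8313e+08
FRI = 0.4102


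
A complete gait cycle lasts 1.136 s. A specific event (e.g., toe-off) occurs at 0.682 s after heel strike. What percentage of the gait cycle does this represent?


pct = (event_time / cycle_time) * 100
pct = (0.682 / 1.136) * 100
ratio = 0.6004
pct = 60.0352


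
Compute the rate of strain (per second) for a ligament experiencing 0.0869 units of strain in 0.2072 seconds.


strain_rate = delta_strain / delta_t
strain_rate = 0.0869 / 0.2072
strain_rate = 0.4194


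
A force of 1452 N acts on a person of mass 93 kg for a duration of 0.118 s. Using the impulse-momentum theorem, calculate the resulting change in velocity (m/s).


J = F * dt = 1452 * 0.118 = 171.3360 N*s
delta_v = J / m
delta_v = 171.3360 / 93
delta_v = 1.8423


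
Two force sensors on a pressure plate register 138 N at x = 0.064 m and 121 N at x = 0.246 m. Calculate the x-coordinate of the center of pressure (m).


COP_x = (F1*x1 + F2*x2) / (F1 + F2)
COP_x = (138*0.064 + 121*0.246) / (138 + 121)
Numerator = 38.5980
Denominator = 259
COP_x = 0.1490


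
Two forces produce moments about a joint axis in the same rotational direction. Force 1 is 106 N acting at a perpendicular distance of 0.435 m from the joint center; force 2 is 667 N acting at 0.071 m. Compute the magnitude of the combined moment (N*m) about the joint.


M = F1 * d1 + F2 * d2
M = 106 * 0.435 + 667 * 0.071
M = 46.1100 + 47.3570
M = 93.4670


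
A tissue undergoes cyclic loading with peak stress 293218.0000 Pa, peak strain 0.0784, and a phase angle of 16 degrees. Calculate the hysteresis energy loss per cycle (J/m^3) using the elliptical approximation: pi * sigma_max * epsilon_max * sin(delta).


E_loss = pi * sigma_max * epsilon_max * sin(delta)
delta = 16 deg = 0.2793 rad
sin(delta) = 0.2756
E_loss = pi * 293218.0000 * 0.0784 * 0.2756
E_loss = 19906.4876


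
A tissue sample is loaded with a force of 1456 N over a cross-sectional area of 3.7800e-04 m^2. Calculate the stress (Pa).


stress = F / A
stress = 1456 / 3.7800e-04
stress = 3.8519e+06


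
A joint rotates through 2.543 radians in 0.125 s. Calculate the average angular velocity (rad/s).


omega = delta_theta / delta_t
omega = 2.543 / 0.125
omega = 20.3440


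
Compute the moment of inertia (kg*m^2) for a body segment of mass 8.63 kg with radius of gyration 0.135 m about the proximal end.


I = m * k^2
I = 8.63 * 0.135^2
k^2 = 0.0182
I = 0.1573


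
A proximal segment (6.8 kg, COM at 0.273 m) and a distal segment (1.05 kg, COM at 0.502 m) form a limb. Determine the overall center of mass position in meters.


COM = (m1*x1 + m2*x2) / (m1 + m2)
COM = (6.8*0.273 + 1.05*0.502) / (6.8 + 1.05)
Numerator = 2.3835
Denominator = 7.8500
COM = 0.3036


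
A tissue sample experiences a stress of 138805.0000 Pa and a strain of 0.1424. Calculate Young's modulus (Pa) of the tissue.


E = stress / strain
E = 138805.0000 / 0.1424
E = 974754.2135


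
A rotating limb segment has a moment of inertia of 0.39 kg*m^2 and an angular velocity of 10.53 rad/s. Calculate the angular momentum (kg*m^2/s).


L = I * omega
L = 0.39 * 10.53
L = 4.1067


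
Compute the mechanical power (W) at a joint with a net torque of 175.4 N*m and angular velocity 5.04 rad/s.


P = M * omega
P = 175.4 * 5.04
P = 884.0160


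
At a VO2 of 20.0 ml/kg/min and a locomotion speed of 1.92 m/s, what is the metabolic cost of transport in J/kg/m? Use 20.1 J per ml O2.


Power per kg = VO2 * 20.1 / 60
Power per kg = 20.0 * 20.1 / 60 = 6.7000 W/kg
Cost = power_per_kg / speed
Cost = 6.7000 / 1.92
Cost = 3.4896


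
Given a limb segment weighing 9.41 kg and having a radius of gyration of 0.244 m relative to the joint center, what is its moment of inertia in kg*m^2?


I = m * k^2
I = 9.41 * 0.244^2
k^2 = 0.0595
I = 0.5602


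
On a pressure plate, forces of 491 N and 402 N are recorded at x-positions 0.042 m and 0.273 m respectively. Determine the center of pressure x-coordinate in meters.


COP_x = (F1*x1 + F2*x2) / (F1 + F2)
COP_x = (491*0.042 + 402*0.273) / (491 + 402)
Numerator = 130.3680
Denominator = 893
COP_x = 0.1460


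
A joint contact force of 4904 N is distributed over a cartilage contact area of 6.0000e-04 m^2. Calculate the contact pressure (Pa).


P = F / A
P = 4904 / 6.0000e-04
P = 8.1733e+06


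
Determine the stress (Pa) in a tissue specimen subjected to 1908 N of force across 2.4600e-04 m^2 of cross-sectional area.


stress = F / A
stress = 1908 / 2.4600e-04
stress = 7.7561e+06


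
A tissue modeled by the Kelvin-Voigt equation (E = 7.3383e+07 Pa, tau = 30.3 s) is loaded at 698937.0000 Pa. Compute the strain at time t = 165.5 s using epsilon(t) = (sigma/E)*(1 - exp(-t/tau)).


epsilon(t) = (sigma/E) * (1 - exp(-t/tau))
sigma/E = 698937.0000 / 7.3383e+07 = 0.0095
exp(-t/tau) = exp(-165.5 / 30.3) = 0.0042
epsilon = 0.0095 * (1 - 0.0042)
epsilon = 0.0095


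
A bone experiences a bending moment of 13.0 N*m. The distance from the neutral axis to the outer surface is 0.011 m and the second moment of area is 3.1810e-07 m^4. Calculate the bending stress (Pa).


sigma = M * c / I
sigma = 13.0 * 0.011 / 3.1810e-07
M * c = 0.1430
sigma = 449544.1685


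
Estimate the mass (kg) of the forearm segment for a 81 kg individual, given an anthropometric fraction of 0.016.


m_segment = body_mass * fraction
m_segment = 81 * 0.016
m_segment = 1.2960


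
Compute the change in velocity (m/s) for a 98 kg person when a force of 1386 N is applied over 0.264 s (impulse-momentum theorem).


J = F * dt = 1386 * 0.264 = 365.9040 N*s
delta_v = J / m
delta_v = 365.9040 / 98
delta_v = 3.7337


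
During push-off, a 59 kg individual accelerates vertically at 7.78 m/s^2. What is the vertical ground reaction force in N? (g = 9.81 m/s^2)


GRF = m * (g + a)
GRF = 59 * (9.81 + 7.78)
GRF = 59 * 17.5900
GRF = 1037.8100


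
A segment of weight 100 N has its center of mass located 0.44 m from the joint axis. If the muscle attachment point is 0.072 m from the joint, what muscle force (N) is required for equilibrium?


F_muscle = W * d_load / d_muscle
F_muscle = 100 * 0.44 / 0.072
Numerator = 44.0000
F_muscle = 611.1111


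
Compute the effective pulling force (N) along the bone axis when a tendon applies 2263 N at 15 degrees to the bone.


F_eff = F_tendon * cos(theta)
theta = 15 deg = 0.2618 rad
cos(theta) = 0.9659
F_eff = 2263 * 0.9659
F_eff = 2185.8901


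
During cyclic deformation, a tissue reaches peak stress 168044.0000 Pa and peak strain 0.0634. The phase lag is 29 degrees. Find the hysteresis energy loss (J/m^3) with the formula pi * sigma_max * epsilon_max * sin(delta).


E_loss = pi * sigma_max * epsilon_max * sin(delta)
delta = 29 deg = 0.5061 rad
sin(delta) = 0.4848
E_loss = pi * 168044.0000 * 0.0634 * 0.4848
E_loss = 16226.8182


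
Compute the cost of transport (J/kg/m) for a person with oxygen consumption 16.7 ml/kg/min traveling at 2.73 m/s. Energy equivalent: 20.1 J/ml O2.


Power per kg = VO2 * 20.1 / 60
Power per kg = 16.7 * 20.1 / 60 = 5.5945 W/kg
Cost = power_per_kg / speed
Cost = 5.5945 / 2.73
Cost = 2.0493


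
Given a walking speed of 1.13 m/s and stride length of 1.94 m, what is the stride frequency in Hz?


f = v / stride_length
f = 1.13 / 1.94
f = 0.5825


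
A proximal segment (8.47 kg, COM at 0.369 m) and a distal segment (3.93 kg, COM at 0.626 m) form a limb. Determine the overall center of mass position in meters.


COM = (m1*x1 + m2*x2) / (m1 + m2)
COM = (8.47*0.369 + 3.93*0.626) / (8.47 + 3.93)
Numerator = 5.5856
Denominator = 12.4000
COM = 0.4505


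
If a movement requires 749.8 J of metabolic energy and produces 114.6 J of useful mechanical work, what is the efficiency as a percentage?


eta = (W_mech / E_meta) * 100
eta = (114.6 / 749.8) * 100
ratio = 0.1528
eta = 15.2841


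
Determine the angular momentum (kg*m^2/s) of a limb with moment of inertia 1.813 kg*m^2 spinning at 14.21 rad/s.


L = I * omega
L = 1.813 * 14.21
L = 25.7627


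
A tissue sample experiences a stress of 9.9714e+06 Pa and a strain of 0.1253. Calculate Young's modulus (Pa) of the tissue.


E = stress / strain
E = 9.9714e+06 / 0.1253
E = 7.9580e+07


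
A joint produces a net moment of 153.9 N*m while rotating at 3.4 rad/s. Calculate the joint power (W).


P = M * omega
P = 153.9 * 3.4
P = 523.2600


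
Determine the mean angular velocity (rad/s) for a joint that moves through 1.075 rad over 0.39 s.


omega = delta_theta / delta_t
omega = 1.075 / 0.39
omega = 2.7564


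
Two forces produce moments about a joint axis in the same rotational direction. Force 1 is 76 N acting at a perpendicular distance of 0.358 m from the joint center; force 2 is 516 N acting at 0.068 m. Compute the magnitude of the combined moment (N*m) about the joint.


M = F1 * d1 + F2 * d2
M = 76 * 0.358 + 516 * 0.068
M = 27.2080 + 35.0880
M = 62.2960


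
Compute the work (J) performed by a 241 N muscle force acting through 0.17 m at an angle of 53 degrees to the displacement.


W = F * d * cos(theta)
theta = 53 deg = 0.9250 rad
cos(theta) = 0.6018
W = 241 * 0.17 * 0.6018
W = 24.6564


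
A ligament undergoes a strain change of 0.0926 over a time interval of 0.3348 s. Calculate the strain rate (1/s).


strain_rate = delta_strain / delta_t
strain_rate = 0.0926 / 0.3348
strain_rate = 0.2766


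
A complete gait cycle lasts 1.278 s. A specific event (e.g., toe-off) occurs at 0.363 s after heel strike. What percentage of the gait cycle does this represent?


pct = (event_time / cycle_time) * 100
pct = (0.363 / 1.278) * 100
ratio = 0.2840
pct = 28.4038


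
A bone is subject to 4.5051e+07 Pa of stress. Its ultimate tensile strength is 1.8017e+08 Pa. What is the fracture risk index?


FRI = applied / ultimate
FRI = 4.5051e+07 / 1.8017e+08
FRI = 0.2500


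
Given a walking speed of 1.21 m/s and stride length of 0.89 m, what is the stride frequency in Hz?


f = v / stride_length
f = 1.21 / 0.89
f = 1.3596


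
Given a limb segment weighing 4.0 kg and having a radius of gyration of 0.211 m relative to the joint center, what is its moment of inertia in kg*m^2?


I = m * k^2
I = 4.0 * 0.211^2
k^2 = 0.0445
I = 0.1781


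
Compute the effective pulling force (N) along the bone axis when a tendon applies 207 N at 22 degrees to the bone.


F_eff = F_tendon * cos(theta)
theta = 22 deg = 0.3840 rad
cos(theta) = 0.9272
F_eff = 207 * 0.9272
F_eff = 191.9271


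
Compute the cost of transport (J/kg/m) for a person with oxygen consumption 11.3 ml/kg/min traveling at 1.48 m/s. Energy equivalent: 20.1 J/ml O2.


Power per kg = VO2 * 20.1 / 60
Power per kg = 11.3 * 20.1 / 60 = 3.7855 W/kg
Cost = power_per_kg / speed
Cost = 3.7855 / 1.48
Cost = 2.5578


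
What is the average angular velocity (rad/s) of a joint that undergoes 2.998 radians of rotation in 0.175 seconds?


omega = delta_theta / delta_t
omega = 2.998 / 0.175
omega = 17.1314


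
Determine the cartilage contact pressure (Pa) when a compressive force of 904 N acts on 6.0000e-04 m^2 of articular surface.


P = F / A
P = 904 / 6.0000e-04
P = 1.5067e+06


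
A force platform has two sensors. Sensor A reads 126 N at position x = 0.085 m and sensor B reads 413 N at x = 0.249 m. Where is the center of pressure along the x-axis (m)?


COP_x = (F1*x1 + F2*x2) / (F1 + F2)
COP_x = (126*0.085 + 413*0.249) / (126 + 413)
Numerator = 113.5470
Denominator = 539
COP_x = 0.2107


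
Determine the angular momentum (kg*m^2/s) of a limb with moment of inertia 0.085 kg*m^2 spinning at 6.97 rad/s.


L = I * omega
L = 0.085 * 6.97
L = 0.5925


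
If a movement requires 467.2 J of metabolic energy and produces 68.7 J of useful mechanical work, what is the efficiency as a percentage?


eta = (W_mech / E_meta) * 100
eta = (68.7 / 467.2) * 100
ratio = 0.1470
eta = 14.7046


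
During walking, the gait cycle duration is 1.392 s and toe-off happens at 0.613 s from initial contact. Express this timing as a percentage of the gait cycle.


pct = (event_time / cycle_time) * 100
pct = (0.613 / 1.392) * 100
ratio = 0.4404
pct = 44.0374


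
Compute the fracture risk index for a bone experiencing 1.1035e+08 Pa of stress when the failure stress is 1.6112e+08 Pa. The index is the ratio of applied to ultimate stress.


FRI = applied / ultimate
FRI = 1.1035e+08 / 1.6112e+08
FRI = 0.6849


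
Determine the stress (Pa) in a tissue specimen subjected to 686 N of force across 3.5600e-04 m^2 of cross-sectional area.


stress = F / A
stress = 686 / 3.5600e-04
stress = 1.9270e+06


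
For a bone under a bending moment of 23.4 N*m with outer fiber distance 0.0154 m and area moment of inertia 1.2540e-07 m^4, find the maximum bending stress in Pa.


sigma = M * c / I
sigma = 23.4 * 0.0154 / 1.2540e-07
M * c = 0.3604
sigma = 2.8737e+06


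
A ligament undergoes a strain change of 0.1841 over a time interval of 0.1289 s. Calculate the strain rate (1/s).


strain_rate = delta_strain / delta_t
strain_rate = 0.1841 / 0.1289
strain_rate = 1.4282


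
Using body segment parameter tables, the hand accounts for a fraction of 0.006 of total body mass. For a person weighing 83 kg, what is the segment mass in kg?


m_segment = body_mass * fraction
m_segment = 83 * 0.006
m_segment = 0.4980


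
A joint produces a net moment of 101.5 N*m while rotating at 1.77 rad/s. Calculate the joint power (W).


P = M * omega
P = 101.5 * 1.77
P = 179.6550


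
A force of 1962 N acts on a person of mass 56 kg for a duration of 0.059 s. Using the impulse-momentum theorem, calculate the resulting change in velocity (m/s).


J = F * dt = 1962 * 0.059 = 115.7580 N*s
delta_v = J / m
delta_v = 115.7580 / 56
delta_v = 2.0671


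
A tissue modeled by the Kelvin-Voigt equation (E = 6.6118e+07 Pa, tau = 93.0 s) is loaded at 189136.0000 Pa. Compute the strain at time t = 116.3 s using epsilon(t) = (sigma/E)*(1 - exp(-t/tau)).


epsilon(t) = (sigma/E) * (1 - exp(-t/tau))
sigma/E = 189136.0000 / 6.6118e+07 = 0.0029
exp(-t/tau) = exp(-116.3 / 93.0) = 0.2864
epsilon = 0.0029 * (1 - 0.2864)
epsilon = 0.0020


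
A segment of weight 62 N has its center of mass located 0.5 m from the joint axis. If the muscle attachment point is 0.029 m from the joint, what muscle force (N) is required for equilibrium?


F_muscle = W * d_load / d_muscle
F_muscle = 62 * 0.5 / 0.029
Numerator = 31.0000
F_muscle = 1068.9655


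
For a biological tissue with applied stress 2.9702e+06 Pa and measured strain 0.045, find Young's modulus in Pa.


E = stress / strain
E = 2.9702e+06 / 0.045
E = 6.6004e+07


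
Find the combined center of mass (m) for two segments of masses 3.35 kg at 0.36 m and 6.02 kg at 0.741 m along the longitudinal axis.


COM = (m1*x1 + m2*x2) / (m1 + m2)
COM = (3.35*0.36 + 6.02*0.741) / (3.35 + 6.02)
Numerator = 5.6668
Denominator = 9.3700
COM = 0.6048


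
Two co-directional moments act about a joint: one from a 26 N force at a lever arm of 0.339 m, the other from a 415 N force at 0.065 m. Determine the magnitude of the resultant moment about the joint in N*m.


M = F1 * d1 + F2 * d2
M = 26 * 0.339 + 415 * 0.065
M = 8.8140 + 26.9750
M = 35.7890


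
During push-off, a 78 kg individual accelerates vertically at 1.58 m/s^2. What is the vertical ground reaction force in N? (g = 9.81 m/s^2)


GRF = m * (g + a)
GRF = 78 * (9.81 + 1.58)
GRF = 78 * 11.3900
GRF = 888.4200


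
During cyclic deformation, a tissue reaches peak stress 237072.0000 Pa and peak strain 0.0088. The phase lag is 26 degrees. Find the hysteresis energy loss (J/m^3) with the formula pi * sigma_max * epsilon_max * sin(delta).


E_loss = pi * sigma_max * epsilon_max * sin(delta)
delta = 26 deg = 0.4538 rad
sin(delta) = 0.4384
E_loss = pi * 237072.0000 * 0.0088 * 0.4384
E_loss = 2873.1266


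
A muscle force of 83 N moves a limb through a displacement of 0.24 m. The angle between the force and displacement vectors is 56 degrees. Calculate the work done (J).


W = F * d * cos(theta)
theta = 56 deg = 0.9774 rad
cos(theta) = 0.5592
W = 83 * 0.24 * 0.5592
W = 11.1391


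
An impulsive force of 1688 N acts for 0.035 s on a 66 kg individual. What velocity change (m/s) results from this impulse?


J = F * dt = 1688 * 0.035 = 59.0800 N*s
delta_v = J / m
delta_v = 59.0800 / 66
delta_v = 0.8952


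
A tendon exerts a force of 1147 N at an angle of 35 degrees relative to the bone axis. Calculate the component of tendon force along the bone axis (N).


F_eff = F_tendon * cos(theta)
theta = 35 deg = 0.6109 rad
cos(theta) = 0.8192
F_eff = 1147 * 0.8192
F_eff = 939.5674


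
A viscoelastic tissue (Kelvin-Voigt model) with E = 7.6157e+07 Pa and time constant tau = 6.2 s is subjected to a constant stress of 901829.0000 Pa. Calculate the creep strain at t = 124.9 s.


epsilon(t) = (sigma/E) * (1 - exp(-t/tau))
sigma/E = 901829.0000 / 7.6157e+07 = 0.0118
exp(-t/tau) = exp(-124.9 / 6.2) = 1.7827e-09
epsilon = 0.0118 * (1 - 1.7827e-09)
epsilon = 0.0118


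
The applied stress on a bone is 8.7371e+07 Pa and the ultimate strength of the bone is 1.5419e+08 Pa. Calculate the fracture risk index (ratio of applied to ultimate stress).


FRI = applied / ultimate
FRI = 8.7371e+07 / 1.5419e+08
FRI = 0.5666


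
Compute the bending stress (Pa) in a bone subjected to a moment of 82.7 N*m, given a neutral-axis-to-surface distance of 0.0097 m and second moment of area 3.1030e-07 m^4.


sigma = M * c / I
sigma = 82.7 * 0.0097 / 3.1030e-07
M * c = 0.8022
sigma = 2.5852e+06


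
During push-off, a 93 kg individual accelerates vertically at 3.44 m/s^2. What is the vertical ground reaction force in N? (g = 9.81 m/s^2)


GRF = m * (g + a)
GRF = 93 * (9.81 + 3.44)
GRF = 93 * 13.2500
GRF = 1232.2500


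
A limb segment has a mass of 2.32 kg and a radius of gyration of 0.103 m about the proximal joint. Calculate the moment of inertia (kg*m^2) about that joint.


I = m * k^2
I = 2.32 * 0.103^2
k^2 = 0.0106
I = 0.0246


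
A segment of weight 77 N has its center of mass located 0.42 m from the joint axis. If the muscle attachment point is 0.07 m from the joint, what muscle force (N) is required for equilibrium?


F_muscle = W * d_load / d_muscle
F_muscle = 77 * 0.42 / 0.07
Numerator = 32.3400
F_muscle = 462.0000


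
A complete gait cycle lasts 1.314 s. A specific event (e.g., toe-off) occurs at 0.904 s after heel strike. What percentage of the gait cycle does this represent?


pct = (event_time / cycle_time) * 100
pct = (0.904 / 1.314) * 100
ratio = 0.6880
pct = 68.7976


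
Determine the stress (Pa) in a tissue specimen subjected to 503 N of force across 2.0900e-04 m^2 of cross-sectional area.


stress = F / A
stress = 503 / 2.0900e-04
stress = 2.4067e+06


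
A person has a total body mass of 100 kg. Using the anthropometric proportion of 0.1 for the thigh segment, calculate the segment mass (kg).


m_segment = body_mass * fraction
m_segment = 100 * 0.1
m_segment = 10.0000


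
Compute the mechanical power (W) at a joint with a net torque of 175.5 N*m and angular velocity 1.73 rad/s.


P = M * omega
P = 175.5 * 1.73
P = 303.6150


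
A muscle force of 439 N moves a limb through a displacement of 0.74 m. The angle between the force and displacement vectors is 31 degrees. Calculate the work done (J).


W = F * d * cos(theta)
theta = 31 deg = 0.5411 rad
cos(theta) = 0.8572
W = 439 * 0.74 * 0.8572
W = 278.4594


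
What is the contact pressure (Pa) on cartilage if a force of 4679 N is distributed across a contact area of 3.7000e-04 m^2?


P = F / A
P = 4679 / 3.7000e-04
P = 1.2646e+07


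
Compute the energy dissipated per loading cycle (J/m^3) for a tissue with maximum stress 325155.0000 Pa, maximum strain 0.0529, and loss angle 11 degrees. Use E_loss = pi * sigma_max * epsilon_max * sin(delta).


E_loss = pi * sigma_max * epsilon_max * sin(delta)
delta = 11 deg = 0.1920 rad
sin(delta) = 0.1908
E_loss = pi * 325155.0000 * 0.0529 * 0.1908
E_loss = 10310.8585


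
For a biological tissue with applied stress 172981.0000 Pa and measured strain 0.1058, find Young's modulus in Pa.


E = stress / strain
E = 172981.0000 / 0.1058
E = 1.6350e+06


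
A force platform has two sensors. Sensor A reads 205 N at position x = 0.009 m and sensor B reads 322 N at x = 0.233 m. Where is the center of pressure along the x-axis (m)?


COP_x = (F1*x1 + F2*x2) / (F1 + F2)
COP_x = (205*0.009 + 322*0.233) / (205 + 322)
Numerator = 76.8710
Denominator = 527
COP_x = 0.1459


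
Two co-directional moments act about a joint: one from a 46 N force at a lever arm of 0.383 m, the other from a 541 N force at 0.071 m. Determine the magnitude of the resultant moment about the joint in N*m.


M = F1 * d1 + F2 * d2
M = 46 * 0.383 + 541 * 0.071
M = 17.6180 + 38.4110
M = 56.0290


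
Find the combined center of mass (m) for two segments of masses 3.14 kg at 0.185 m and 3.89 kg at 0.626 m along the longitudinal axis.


COM = (m1*x1 + m2*x2) / (m1 + m2)
COM = (3.14*0.185 + 3.89*0.626) / (3.14 + 3.89)
Numerator = 3.0160
Denominator = 7.0300
COM = 0.4290


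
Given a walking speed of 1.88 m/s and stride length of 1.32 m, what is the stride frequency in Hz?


f = v / stride_length
f = 1.88 / 1.32
f = 1.4242


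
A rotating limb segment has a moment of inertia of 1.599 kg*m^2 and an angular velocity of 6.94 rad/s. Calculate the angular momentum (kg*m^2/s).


L = I * omega
L = 1.599 * 6.94
L = 11.0971


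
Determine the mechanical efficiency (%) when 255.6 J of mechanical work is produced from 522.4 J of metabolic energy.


eta = (W_mech / E_meta) * 100
eta = (255.6 / 522.4) * 100
ratio = 0.4893
eta = 48.9280


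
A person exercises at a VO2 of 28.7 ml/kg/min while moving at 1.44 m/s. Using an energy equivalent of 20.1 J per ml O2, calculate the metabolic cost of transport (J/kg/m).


Power per kg = VO2 * 20.1 / 60
Power per kg = 28.7 * 20.1 / 60 = 9.6145 W/kg
Cost = power_per_kg / speed
Cost = 9.6145 / 1.44
Cost = 6.6767


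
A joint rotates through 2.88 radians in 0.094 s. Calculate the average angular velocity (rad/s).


omega = delta_theta / delta_t
omega = 2.88 / 0.094
omega = 30.6383


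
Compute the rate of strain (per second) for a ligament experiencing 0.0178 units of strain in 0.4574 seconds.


strain_rate = delta_strain / delta_t
strain_rate = 0.0178 / 0.4574
strain_rate = 0.0389


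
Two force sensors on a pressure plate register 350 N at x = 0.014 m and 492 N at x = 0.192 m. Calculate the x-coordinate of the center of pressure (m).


COP_x = (F1*x1 + F2*x2) / (F1 + F2)
COP_x = (350*0.014 + 492*0.192) / (350 + 492)
Numerator = 99.3640
Denominator = 842
COP_x = 0.1180


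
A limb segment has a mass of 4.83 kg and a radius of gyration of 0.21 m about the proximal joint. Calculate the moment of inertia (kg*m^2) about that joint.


I = m * k^2
I = 4.83 * 0.21^2
k^2 = 0.0441
I = 0.2130


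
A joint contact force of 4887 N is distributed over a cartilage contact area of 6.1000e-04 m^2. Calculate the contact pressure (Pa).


P = F / A
P = 4887 / 6.1000e-04
P = 8.0115e+06


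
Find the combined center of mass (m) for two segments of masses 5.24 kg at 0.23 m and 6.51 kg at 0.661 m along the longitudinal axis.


COM = (m1*x1 + m2*x2) / (m1 + m2)
COM = (5.24*0.23 + 6.51*0.661) / (5.24 + 6.51)
Numerator = 5.5083
Denominator = 11.7500
COM = 0.4688


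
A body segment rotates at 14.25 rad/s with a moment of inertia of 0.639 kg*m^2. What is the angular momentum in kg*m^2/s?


L = I * omega
L = 0.639 * 14.25
L = 9.1058


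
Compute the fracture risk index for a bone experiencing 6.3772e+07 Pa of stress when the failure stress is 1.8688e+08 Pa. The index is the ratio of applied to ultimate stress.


FRI = applied / ultimate
FRI = 6.3772e+07 / 1.8688e+08
FRI = 0.3412


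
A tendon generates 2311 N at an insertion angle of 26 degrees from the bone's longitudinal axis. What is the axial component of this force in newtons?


F_eff = F_tendon * cos(theta)
theta = 26 deg = 0.4538 rad
cos(theta) = 0.8988
F_eff = 2311 * 0.8988
F_eff = 2077.1130


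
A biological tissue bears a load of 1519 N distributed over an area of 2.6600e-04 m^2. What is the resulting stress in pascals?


stress = F / A
stress = 1519 / 2.6600e-04
stress = 5.7105e+06


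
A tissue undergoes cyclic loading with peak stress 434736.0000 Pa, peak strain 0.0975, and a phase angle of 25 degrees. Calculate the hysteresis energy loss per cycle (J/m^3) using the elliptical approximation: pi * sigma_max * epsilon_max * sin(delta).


E_loss = pi * sigma_max * epsilon_max * sin(delta)
delta = 25 deg = 0.4363 rad
sin(delta) = 0.4226
E_loss = pi * 434736.0000 * 0.0975 * 0.4226
E_loss = 56276.6650


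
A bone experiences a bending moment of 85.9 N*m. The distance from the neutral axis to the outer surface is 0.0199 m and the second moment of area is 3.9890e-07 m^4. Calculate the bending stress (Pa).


sigma = M * c / I
sigma = 85.9 * 0.0199 / 3.9890e-07
M * c = 1.7094
sigma = 4.2853e+06


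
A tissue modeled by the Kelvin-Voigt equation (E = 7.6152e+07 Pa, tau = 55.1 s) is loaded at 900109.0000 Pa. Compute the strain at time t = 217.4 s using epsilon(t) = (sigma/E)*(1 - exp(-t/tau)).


epsilon(t) = (sigma/E) * (1 - exp(-t/tau))
sigma/E = 900109.0000 / 7.6152e+07 = 0.0118
exp(-t/tau) = exp(-217.4 / 55.1) = 0.0193
epsilon = 0.0118 * (1 - 0.0193)
epsilon = 0.0116


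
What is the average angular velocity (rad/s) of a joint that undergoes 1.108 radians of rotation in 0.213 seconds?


omega = delta_theta / delta_t
omega = 1.108 / 0.213
omega = 5.2019


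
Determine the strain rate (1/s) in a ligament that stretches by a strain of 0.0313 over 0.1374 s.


strain_rate = delta_strain / delta_t
strain_rate = 0.0313 / 0.1374
strain_rate = 0.2278


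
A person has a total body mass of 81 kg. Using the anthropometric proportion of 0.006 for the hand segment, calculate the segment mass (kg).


m_segment = body_mass * fraction
m_segment = 81 * 0.006
m_segment = 0.4860


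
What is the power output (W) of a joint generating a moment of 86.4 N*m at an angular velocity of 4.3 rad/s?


P = M * omega
P = 86.4 * 4.3
P = 371.5200


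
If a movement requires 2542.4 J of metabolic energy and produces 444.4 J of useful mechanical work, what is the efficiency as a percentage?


eta = (W_mech / E_meta) * 100
eta = (444.4 / 2542.4) * 100
ratio = 0.1748
eta = 17.4795


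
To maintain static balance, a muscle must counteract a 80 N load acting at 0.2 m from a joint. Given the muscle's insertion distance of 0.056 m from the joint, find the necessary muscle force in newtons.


F_muscle = W * d_load / d_muscle
F_muscle = 80 * 0.2 / 0.056
Numerator = 16.0000
F_muscle = 285.7143


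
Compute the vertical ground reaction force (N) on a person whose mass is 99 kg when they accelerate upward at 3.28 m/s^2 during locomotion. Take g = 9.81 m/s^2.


GRF = m * (g + a)
GRF = 99 * (9.81 + 3.28)
GRF = 99 * 13.0900
GRF = 1295.9100


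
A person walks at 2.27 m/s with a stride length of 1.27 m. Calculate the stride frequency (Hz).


f = v / stride_length
f = 2.27 / 1.27
f = 1.7874


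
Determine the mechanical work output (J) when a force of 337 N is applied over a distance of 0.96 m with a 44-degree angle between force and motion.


W = F * d * cos(theta)
theta = 44 deg = 0.7679 rad
cos(theta) = 0.7193
W = 337 * 0.96 * 0.7193
W = 232.7208


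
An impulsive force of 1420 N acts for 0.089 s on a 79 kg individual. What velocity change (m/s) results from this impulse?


J = F * dt = 1420 * 0.089 = 126.3800 N*s
delta_v = J / m
delta_v = 126.3800 / 79
delta_v = 1.5997


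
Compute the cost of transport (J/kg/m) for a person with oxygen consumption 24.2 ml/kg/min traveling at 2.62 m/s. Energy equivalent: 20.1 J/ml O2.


Power per kg = VO2 * 20.1 / 60
Power per kg = 24.2 * 20.1 / 60 = 8.1070 W/kg
Cost = power_per_kg / speed
Cost = 8.1070 / 2.62
Cost = 3.0943


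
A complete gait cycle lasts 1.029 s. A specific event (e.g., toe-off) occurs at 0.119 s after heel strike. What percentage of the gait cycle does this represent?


pct = (event_time / cycle_time) * 100
pct = (0.119 / 1.029) * 100
ratio = 0.1156
pct = 11.5646
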